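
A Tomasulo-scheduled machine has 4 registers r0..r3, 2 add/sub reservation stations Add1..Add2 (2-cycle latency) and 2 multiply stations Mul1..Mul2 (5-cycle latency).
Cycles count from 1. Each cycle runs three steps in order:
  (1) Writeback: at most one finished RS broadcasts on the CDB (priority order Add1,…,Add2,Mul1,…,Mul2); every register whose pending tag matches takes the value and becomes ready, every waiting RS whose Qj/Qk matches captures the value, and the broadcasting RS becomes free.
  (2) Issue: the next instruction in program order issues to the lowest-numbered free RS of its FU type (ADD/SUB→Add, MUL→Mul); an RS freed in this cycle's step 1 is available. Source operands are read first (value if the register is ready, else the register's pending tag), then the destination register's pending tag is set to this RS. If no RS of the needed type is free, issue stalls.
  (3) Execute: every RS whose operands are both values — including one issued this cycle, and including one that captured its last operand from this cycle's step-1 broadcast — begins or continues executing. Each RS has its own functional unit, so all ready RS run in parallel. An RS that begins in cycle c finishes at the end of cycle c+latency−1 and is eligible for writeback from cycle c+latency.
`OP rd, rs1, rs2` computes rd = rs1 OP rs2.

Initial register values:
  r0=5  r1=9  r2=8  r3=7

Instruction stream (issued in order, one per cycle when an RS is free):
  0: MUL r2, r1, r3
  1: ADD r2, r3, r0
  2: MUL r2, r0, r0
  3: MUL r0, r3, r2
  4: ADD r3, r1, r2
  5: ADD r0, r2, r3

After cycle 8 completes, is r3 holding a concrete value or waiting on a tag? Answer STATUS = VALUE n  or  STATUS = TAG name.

cycle 1: issue MUL r2<-Mul1 // r0:5,r1:9,r2:Mul1,r3:7
cycle 2: issue ADD r2<-Add1 // r0:5,r1:9,r2:Add1,r3:7
cycle 3: issue MUL r2<-Mul2 // r0:5,r1:9,r2:Mul2,r3:7
cycle 4: CDB Add1=12; stall // r0:5,r1:9,r2:Mul2,r3:7
cycle 5: stall // r0:5,r1:9,r2:Mul2,r3:7
cycle 6: CDB Mul1=63; issue MUL r0<-Mul1 // r0:Mul1,r1:9,r2:Mul2,r3:7
cycle 7: issue ADD r3<-Add1 // r0:Mul1,r1:9,r2:Mul2,r3:Add1
cycle 8: CDB Mul2=25; issue ADD r0<-Add2 // r0:Add2,r1:9,r2:25,r3:Add1

STATUS = TAG Add1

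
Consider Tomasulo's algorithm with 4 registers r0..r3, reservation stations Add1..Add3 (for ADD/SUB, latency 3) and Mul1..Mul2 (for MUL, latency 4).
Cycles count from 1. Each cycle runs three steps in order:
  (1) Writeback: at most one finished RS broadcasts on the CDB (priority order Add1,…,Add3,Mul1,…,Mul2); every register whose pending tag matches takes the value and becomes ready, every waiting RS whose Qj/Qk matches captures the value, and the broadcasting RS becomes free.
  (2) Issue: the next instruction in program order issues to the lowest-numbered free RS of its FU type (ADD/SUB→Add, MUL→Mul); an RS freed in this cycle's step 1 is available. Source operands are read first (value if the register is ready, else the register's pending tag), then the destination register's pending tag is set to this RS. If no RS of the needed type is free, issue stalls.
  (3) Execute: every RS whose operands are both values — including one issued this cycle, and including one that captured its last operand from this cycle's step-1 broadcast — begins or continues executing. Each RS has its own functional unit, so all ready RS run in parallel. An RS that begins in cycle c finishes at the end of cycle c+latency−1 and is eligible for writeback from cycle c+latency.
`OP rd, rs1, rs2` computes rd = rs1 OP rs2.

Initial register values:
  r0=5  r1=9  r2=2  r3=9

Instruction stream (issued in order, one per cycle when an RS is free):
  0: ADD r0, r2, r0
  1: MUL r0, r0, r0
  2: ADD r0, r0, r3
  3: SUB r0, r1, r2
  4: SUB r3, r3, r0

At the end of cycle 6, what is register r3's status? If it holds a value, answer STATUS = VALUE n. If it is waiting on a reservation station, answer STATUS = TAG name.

cycle 1: issue ADD r0<-Add1 // r0:Add1,r1:9,r2:2,r3:9
cycle 2: issue MUL r0<-Mul1 // r0:Mul1,r1:9,r2:2,r3:9
cycle 3: issue ADD r0<-Add2 // r0:Add2,r1:9,r2:2,r3:9
cycle 4: CDB Add1=7; issue SUB r0<-Add1 // r0:Add1,r1:9,r2:2,r3:9
cycle 5: issue SUB r3<-Add3 // r0:Add1,r1:9,r2:2,r3:Add3
cycle 6: - // r0:Add1,r1:9,r2:2,r3:Add3

STATUS = TAG Add3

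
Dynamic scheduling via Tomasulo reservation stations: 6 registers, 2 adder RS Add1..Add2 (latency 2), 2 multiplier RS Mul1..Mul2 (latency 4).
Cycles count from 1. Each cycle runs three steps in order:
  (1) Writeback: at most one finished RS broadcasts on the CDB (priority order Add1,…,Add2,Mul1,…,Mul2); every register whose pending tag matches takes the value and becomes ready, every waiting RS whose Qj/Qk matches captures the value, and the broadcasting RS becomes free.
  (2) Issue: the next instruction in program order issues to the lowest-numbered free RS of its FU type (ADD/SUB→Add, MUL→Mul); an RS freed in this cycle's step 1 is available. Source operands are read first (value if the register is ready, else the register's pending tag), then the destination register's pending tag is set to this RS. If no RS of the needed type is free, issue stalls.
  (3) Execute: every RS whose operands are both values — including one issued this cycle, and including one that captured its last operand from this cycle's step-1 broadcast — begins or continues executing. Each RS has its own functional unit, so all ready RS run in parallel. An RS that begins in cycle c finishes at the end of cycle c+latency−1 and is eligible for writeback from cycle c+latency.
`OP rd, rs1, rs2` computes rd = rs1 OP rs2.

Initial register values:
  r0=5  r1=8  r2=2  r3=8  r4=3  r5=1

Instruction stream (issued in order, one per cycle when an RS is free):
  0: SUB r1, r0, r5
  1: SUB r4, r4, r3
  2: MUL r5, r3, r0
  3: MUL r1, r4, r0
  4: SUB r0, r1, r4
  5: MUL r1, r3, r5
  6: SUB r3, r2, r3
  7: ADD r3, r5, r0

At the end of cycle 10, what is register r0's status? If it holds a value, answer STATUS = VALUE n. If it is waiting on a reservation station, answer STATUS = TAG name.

STATUS = VALUE -20

cycle 1: issue SUB r1<-Add1 // r0:5,r1:Add1,r2:2,r3:8,r4:3,r5:1
cycle 2: issue SUB r4<-Add2 // r0:5,r1:Add1,r2:2,r3:8,r4:Add2,r5:1
cycle 3: CDB Add1=4; issue MUL r5<-Mul1 // r0:5,r1:4,r2:2,r3:8,r4:Add2,r5:Mul1
cycle 4: CDB Add2=-5; issue MUL r1<-Mul2 // r0:5,r1:Mul2,r2:2,r3:8,r4:-5,r5:Mul1
cycle 5: issue SUB r0<-Add1 // r0:Add1,r1:Mul2,r2:2,r3:8,r4:-5,r5:Mul1
cycle 6: stall // r0:Add1,r1:Mul2,r2:2,r3:8,r4:-5,r5:Mul1
cycle 7: CDB Mul1=40; issue MUL r1<-Mul1 // r0:Add1,r1:Mul1,r2:2,r3:8,r4:-5,r5:40
cycle 8: CDB Mul2=-25; issue SUB r3<-Add2 // r0:Add1,r1:Mul1,r2:2,r3:Add2,r4:-5,r5:40
cycle 9: stall // r0:Add1,r1:Mul1,r2:2,r3:Add2,r4:-5,r5:40
cycle 10: CDB Add1=-20; issue ADD r3<-Add1 // r0:-20,r1:Mul1,r2:2,r3:Add1,r4:-5,r5:40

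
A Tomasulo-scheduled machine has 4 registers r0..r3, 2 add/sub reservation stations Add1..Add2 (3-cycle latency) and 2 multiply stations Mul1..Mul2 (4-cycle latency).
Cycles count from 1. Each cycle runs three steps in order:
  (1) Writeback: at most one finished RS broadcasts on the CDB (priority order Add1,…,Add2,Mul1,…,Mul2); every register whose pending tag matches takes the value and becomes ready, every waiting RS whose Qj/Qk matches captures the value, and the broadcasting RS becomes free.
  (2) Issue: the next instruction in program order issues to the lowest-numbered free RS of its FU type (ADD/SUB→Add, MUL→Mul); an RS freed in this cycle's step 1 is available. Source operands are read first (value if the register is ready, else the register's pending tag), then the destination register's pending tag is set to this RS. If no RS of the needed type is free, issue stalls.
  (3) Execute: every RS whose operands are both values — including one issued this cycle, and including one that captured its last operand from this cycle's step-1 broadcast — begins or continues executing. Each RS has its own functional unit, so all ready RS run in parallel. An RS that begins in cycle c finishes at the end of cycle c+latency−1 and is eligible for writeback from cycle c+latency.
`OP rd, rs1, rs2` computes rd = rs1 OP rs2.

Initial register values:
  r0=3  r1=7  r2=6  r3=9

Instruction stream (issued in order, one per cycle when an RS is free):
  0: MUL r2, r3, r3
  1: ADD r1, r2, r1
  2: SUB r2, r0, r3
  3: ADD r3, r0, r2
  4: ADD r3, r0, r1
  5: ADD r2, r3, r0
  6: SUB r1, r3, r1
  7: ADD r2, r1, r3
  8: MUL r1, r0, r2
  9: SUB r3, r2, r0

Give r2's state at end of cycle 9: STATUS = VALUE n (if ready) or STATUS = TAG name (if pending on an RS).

STATUS = TAG Add2

c1: issue MUL r2<-Mul1 | r0:3,r1:7,r2:Mul1,r3:9
c2: issue ADD r1<-Add1 | r0:3,r1:Add1,r2:Mul1,r3:9
c3: issue SUB r2<-Add2 | r0:3,r1:Add1,r2:Add2,r3:9
c4: stall | r0:3,r1:Add1,r2:Add2,r3:9
c5: CDB Mul1=81; stall | r0:3,r1:Add1,r2:Add2,r3:9
c6: CDB Add2=-6; issue ADD r3<-Add2 | r0:3,r1:Add1,r2:-6,r3:Add2
c7: stall | r0:3,r1:Add1,r2:-6,r3:Add2
c8: CDB Add1=88; issue ADD r3<-Add1 | r0:3,r1:88,r2:-6,r3:Add1
c9: CDB Add2=-3; issue ADD r2<-Add2 | r0:3,r1:88,r2:Add2,r3:Add1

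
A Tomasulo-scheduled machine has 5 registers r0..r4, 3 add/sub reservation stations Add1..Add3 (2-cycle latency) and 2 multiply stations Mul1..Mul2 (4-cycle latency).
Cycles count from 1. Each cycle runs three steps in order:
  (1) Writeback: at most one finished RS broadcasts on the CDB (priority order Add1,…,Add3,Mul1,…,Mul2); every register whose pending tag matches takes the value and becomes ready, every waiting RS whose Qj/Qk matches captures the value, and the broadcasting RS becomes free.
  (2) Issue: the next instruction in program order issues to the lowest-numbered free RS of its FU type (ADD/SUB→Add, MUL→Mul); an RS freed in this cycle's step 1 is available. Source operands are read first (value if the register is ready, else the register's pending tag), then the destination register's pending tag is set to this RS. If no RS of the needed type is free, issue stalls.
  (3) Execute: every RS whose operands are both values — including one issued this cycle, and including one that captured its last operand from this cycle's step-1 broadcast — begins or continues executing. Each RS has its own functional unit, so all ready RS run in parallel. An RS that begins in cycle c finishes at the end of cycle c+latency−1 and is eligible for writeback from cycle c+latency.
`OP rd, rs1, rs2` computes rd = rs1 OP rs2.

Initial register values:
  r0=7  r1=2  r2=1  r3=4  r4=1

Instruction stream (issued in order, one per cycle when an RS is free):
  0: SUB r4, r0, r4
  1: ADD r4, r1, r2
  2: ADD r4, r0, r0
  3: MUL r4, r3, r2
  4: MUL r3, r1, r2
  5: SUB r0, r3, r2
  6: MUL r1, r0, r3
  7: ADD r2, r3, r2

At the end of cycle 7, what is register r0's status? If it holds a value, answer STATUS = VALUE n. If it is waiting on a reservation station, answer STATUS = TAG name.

STATUS = TAG Add1

c1: issue SUB r4<-Add1 | r0:7,r1:2,r2:1,r3:4,r4:Add1
c2: issue ADD r4<-Add2 | r0:7,r1:2,r2:1,r3:4,r4:Add2
c3: CDB Add1=6; issue ADD r4<-Add1 | r0:7,r1:2,r2:1,r3:4,r4:Add1
c4: CDB Add2=3; issue MUL r4<-Mul1 | r0:7,r1:2,r2:1,r3:4,r4:Mul1
c5: CDB Add1=14; issue MUL r3<-Mul2 | r0:7,r1:2,r2:1,r3:Mul2,r4:Mul1
c6: issue SUB r0<-Add1 | r0:Add1,r1:2,r2:1,r3:Mul2,r4:Mul1
c7: stall | r0:Add1,r1:2,r2:1,r3:Mul2,r4:Mul1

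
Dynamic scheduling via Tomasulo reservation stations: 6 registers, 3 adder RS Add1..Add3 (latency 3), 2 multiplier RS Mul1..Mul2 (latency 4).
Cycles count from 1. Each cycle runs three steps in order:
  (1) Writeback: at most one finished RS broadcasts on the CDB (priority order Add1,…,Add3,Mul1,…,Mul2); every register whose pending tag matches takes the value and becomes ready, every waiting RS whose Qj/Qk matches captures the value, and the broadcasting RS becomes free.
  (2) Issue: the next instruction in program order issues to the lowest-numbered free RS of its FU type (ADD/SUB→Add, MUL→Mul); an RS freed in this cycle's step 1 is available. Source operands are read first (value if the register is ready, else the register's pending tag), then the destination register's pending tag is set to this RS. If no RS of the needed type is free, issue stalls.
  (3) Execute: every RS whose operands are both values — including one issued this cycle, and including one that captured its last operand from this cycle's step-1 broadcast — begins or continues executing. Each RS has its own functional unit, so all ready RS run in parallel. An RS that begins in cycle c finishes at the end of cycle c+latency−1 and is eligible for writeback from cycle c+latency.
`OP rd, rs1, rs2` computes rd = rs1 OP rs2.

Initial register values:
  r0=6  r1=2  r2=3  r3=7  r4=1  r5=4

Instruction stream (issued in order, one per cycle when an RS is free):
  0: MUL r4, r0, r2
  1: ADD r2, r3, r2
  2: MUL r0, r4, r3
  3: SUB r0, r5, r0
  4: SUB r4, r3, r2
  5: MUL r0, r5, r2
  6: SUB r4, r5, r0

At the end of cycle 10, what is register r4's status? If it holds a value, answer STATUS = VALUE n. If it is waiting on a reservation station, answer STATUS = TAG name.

STATUS = TAG Add3

  c1: issue MUL r4<-Mul1  regs: r0:6,r1:2,r2:3,r3:7,r4:Mul1,r5:4
  c2: issue ADD r2<-Add1  regs: r0:6,r1:2,r2:Add1,r3:7,r4:Mul1,r5:4
  c3: issue MUL r0<-Mul2  regs: r0:Mul2,r1:2,r2:Add1,r3:7,r4:Mul1,r5:4
  c4: issue SUB r0<-Add2  regs: r0:Add2,r1:2,r2:Add1,r3:7,r4:Mul1,r5:4
  c5: CDB Add1=10; issue SUB r4<-Add1  regs: r0:Add2,r1:2,r2:10,r3:7,r4:Add1,r5:4
  c6: CDB Mul1=18; issue MUL r0<-Mul1  regs: r0:Mul1,r1:2,r2:10,r3:7,r4:Add1,r5:4
  c7: issue SUB r4<-Add3  regs: r0:Mul1,r1:2,r2:10,r3:7,r4:Add3,r5:4
  c8: CDB Add1=-3  regs: r0:Mul1,r1:2,r2:10,r3:7,r4:Add3,r5:4
  c9: -  regs: r0:Mul1,r1:2,r2:10,r3:7,r4:Add3,r5:4
  c10: CDB Mul1=40  regs: r0:40,r1:2,r2:10,r3:7,r4:Add3,r5:4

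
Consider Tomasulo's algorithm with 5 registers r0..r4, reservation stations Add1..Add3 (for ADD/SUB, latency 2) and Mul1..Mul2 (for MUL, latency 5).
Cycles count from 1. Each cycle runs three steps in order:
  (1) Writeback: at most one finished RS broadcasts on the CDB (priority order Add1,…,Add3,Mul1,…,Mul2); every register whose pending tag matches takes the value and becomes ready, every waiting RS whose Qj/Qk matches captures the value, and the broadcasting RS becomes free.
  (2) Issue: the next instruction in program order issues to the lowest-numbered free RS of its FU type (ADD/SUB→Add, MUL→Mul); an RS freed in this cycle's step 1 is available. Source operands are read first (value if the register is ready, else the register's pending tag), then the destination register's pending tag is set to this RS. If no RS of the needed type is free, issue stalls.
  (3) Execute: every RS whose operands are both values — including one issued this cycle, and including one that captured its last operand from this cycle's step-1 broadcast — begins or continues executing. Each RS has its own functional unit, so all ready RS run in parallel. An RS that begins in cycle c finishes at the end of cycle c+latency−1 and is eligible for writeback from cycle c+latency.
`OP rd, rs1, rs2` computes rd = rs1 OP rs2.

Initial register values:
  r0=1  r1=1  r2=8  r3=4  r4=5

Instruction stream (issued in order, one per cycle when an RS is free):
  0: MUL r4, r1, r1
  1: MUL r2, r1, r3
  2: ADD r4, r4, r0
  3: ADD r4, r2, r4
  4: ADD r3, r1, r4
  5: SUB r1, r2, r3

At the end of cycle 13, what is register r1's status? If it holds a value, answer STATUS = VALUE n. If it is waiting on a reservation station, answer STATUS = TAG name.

STATUS = TAG Add1

c1: issue MUL r4<-Mul1 | r0:1,r1:1,r2:8,r3:4,r4:Mul1
c2: issue MUL r2<-Mul2 | r0:1,r1:1,r2:Mul2,r3:4,r4:Mul1
c3: issue ADD r4<-Add1 | r0:1,r1:1,r2:Mul2,r3:4,r4:Add1
c4: issue ADD r4<-Add2 | r0:1,r1:1,r2:Mul2,r3:4,r4:Add2
c5: issue ADD r3<-Add3 | r0:1,r1:1,r2:Mul2,r3:Add3,r4:Add2
c6: CDB Mul1=1; stall | r0:1,r1:1,r2:Mul2,r3:Add3,r4:Add2
c7: CDB Mul2=4; stall | r0:1,r1:1,r2:4,r3:Add3,r4:Add2
c8: CDB Add1=2; issue SUB r1<-Add1 | r0:1,r1:Add1,r2:4,r3:Add3,r4:Add2
c9: - | r0:1,r1:Add1,r2:4,r3:Add3,r4:Add2
c10: CDB Add2=6 | r0:1,r1:Add1,r2:4,r3:Add3,r4:6
c11: - | r0:1,r1:Add1,r2:4,r3:Add3,r4:6
c12: CDB Add3=7 | r0:1,r1:Add1,r2:4,r3:7,r4:6
c13: - | r0:1,r1:Add1,r2:4,r3:7,r4:6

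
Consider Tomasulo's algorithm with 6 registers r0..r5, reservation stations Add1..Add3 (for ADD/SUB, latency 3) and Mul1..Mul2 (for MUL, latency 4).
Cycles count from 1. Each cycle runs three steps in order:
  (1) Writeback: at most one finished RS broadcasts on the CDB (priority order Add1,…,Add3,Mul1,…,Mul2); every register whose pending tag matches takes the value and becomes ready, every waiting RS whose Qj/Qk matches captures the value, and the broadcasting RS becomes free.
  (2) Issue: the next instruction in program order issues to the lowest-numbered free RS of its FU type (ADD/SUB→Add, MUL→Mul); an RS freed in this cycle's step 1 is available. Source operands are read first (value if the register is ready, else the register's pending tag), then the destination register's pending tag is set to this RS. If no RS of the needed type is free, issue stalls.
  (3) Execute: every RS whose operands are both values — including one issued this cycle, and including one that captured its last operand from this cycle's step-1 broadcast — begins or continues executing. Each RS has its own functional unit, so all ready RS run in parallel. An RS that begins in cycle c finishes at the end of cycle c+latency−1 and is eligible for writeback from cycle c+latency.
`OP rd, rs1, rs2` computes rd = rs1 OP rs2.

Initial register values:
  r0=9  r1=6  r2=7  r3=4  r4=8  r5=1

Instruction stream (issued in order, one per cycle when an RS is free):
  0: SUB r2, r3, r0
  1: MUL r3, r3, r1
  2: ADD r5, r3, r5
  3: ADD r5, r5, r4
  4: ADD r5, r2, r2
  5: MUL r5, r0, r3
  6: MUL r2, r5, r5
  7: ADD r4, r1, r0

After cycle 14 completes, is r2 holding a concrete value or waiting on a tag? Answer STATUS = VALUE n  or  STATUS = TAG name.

STATUS = VALUE 46656

cycle 1: issue SUB r2<-Add1 // r0:9,r1:6,r2:Add1,r3:4,r4:8,r5:1
cycle 2: issue MUL r3<-Mul1 // r0:9,r1:6,r2:Add1,r3:Mul1,r4:8,r5:1
cycle 3: issue ADD r5<-Add2 // r0:9,r1:6,r2:Add1,r3:Mul1,r4:8,r5:Add2
cycle 4: CDB Add1=-5; issue ADD r5<-Add1 // r0:9,r1:6,r2:-5,r3:Mul1,r4:8,r5:Add1
cycle 5: issue ADD r5<-Add3 // r0:9,r1:6,r2:-5,r3:Mul1,r4:8,r5:Add3
cycle 6: CDB Mul1=24; issue MUL r5<-Mul1 // r0:9,r1:6,r2:-5,r3:24,r4:8,r5:Mul1
cycle 7: issue MUL r2<-Mul2 // r0:9,r1:6,r2:Mul2,r3:24,r4:8,r5:Mul1
cycle 8: CDB Add3=-10; issue ADD r4<-Add3 // r0:9,r1:6,r2:Mul2,r3:24,r4:Add3,r5:Mul1
cycle 9: CDB Add2=25 // r0:9,r1:6,r2:Mul2,r3:24,r4:Add3,r5:Mul1
cycle 10: CDB Mul1=216 // r0:9,r1:6,r2:Mul2,r3:24,r4:Add3,r5:216
cycle 11: CDB Add3=15 // r0:9,r1:6,r2:Mul2,r3:24,r4:15,r5:216
cycle 12: CDB Add1=33 // r0:9,r1:6,r2:Mul2,r3:24,r4:15,r5:216
cycle 13: - // r0:9,r1:6,r2:Mul2,r3:24,r4:15,r5:216
cycle 14: CDB Mul2=46656 // r0:9,r1:6,r2:46656,r3:24,r4:15,r5:216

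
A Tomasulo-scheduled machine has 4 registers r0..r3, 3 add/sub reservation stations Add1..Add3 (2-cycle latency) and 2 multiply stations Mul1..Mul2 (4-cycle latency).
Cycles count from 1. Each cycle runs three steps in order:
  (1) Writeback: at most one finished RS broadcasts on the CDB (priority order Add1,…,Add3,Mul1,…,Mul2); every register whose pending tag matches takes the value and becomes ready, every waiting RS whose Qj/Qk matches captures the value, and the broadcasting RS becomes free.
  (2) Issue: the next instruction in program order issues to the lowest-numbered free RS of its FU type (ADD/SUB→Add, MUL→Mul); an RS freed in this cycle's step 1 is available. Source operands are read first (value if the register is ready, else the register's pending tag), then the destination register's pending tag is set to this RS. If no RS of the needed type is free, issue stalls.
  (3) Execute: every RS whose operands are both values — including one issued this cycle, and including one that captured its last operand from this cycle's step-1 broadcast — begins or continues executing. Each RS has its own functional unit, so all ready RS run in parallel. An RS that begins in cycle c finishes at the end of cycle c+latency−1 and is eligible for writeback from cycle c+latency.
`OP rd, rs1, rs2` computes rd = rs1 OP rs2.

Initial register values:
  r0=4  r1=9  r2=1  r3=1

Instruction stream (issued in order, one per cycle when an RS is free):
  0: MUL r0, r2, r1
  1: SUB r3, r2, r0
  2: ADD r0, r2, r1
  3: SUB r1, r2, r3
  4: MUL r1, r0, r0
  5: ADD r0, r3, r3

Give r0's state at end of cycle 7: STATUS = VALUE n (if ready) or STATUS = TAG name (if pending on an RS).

STATUS = TAG Add2

c1: issue MUL r0<-Mul1 | r0:Mul1,r1:9,r2:1,r3:1
c2: issue SUB r3<-Add1 | r0:Mul1,r1:9,r2:1,r3:Add1
c3: issue ADD r0<-Add2 | r0:Add2,r1:9,r2:1,r3:Add1
c4: issue SUB r1<-Add3 | r0:Add2,r1:Add3,r2:1,r3:Add1
c5: CDB Add2=10; issue MUL r1<-Mul2 | r0:10,r1:Mul2,r2:1,r3:Add1
c6: CDB Mul1=9; issue ADD r0<-Add2 | r0:Add2,r1:Mul2,r2:1,r3:Add1
c7: - | r0:Add2,r1:Mul2,r2:1,r3:Add1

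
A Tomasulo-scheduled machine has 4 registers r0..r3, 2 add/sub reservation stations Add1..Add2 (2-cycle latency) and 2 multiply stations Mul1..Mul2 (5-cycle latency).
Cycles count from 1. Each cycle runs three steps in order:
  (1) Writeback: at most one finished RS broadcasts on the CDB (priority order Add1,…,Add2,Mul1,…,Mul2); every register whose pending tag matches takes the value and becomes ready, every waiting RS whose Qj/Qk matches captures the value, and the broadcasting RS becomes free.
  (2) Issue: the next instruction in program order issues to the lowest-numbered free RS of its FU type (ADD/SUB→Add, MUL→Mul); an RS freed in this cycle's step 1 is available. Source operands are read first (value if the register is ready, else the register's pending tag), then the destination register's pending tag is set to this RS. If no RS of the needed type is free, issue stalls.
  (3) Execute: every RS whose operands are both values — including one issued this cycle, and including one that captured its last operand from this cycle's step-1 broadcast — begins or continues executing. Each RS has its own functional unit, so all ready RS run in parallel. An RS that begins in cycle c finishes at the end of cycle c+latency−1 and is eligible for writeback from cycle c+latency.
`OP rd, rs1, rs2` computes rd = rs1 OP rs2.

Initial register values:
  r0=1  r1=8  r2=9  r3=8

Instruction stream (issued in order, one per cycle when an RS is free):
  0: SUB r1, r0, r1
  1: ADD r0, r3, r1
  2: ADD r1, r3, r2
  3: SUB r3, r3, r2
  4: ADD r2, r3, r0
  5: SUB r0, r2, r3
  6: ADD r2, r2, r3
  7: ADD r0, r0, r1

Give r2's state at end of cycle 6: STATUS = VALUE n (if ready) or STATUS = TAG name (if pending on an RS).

cycle 1: issue SUB r1<-Add1 // r0:1,r1:Add1,r2:9,r3:8
cycle 2: issue ADD r0<-Add2 // r0:Add2,r1:Add1,r2:9,r3:8
cycle 3: CDB Add1=-7; issue ADD r1<-Add1 // r0:Add2,r1:Add1,r2:9,r3:8
cycle 4: stall // r0:Add2,r1:Add1,r2:9,r3:8
cycle 5: CDB Add1=17; issue SUB r3<-Add1 // r0:Add2,r1:17,r2:9,r3:Add1
cycle 6: CDB Add2=1; issue ADD r2<-Add2 // r0:1,r1:17,r2:Add2,r3:Add1

STATUS = TAG Add2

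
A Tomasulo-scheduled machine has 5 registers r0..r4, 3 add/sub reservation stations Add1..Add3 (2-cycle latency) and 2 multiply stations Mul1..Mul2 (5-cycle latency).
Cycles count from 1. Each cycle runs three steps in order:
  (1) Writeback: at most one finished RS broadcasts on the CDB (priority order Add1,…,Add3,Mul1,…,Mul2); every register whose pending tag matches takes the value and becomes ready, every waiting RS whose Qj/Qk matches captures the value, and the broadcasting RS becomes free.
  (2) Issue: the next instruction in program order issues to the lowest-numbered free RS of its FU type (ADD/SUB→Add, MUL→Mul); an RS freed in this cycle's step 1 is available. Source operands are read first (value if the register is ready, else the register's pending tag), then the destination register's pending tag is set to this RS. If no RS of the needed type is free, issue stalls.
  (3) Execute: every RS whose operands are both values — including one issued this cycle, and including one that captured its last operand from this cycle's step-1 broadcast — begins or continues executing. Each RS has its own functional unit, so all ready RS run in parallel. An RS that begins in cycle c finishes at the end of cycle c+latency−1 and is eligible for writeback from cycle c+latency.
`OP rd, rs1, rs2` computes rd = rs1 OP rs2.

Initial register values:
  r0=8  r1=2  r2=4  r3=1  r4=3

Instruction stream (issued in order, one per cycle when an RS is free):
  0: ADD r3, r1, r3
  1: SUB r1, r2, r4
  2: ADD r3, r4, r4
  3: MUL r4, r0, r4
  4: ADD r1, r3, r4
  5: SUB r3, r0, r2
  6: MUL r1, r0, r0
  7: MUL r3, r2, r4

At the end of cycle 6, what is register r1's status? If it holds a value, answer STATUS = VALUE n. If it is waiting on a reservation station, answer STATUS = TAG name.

  c1: issue ADD r3<-Add1  regs: r0:8,r1:2,r2:4,r3:Add1,r4:3
  c2: issue SUB r1<-Add2  regs: r0:8,r1:Add2,r2:4,r3:Add1,r4:3
  c3: CDB Add1=3; issue ADD r3<-Add1  regs: r0:8,r1:Add2,r2:4,r3:Add1,r4:3
  c4: CDB Add2=1; issue MUL r4<-Mul1  regs: r0:8,r1:1,r2:4,r3:Add1,r4:Mul1
  c5: CDB Add1=6; issue ADD r1<-Add1  regs: r0:8,r1:Add1,r2:4,r3:6,r4:Mul1
  c6: issue SUB r3<-Add2  regs: r0:8,r1:Add1,r2:4,r3:Add2,r4:Mul1

STATUS = TAG Add1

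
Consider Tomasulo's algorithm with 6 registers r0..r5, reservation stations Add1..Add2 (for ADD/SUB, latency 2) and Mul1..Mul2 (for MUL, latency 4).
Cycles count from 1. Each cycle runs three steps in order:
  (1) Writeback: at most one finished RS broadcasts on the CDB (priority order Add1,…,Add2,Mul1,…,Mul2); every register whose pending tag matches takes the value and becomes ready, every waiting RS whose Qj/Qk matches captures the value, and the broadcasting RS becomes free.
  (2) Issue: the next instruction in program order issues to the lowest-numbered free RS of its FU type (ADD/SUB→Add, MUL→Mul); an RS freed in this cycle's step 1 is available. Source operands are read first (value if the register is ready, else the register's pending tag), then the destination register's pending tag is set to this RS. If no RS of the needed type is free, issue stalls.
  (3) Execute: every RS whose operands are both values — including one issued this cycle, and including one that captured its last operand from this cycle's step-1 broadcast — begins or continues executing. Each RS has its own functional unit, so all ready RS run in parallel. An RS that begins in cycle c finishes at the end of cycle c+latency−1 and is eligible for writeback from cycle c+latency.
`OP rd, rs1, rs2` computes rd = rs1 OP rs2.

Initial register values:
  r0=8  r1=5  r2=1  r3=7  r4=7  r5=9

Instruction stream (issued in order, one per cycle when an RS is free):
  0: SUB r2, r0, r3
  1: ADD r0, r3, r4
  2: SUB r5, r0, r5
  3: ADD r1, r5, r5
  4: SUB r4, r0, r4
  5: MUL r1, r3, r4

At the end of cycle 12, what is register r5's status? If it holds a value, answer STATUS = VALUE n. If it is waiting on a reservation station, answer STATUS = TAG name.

STATUS = VALUE 5

  c1: issue SUB r2<-Add1  regs: r0:8,r1:5,r2:Add1,r3:7,r4:7,r5:9
  c2: issue ADD r0<-Add2  regs: r0:Add2,r1:5,r2:Add1,r3:7,r4:7,r5:9
  c3: CDB Add1=1; issue SUB r5<-Add1  regs: r0:Add2,r1:5,r2:1,r3:7,r4:7,r5:Add1
  c4: CDB Add2=14; issue ADD r1<-Add2  regs: r0:14,r1:Add2,r2:1,r3:7,r4:7,r5:Add1
  c5: stall  regs: r0:14,r1:Add2,r2:1,r3:7,r4:7,r5:Add1
  c6: CDB Add1=5; issue SUB r4<-Add1  regs: r0:14,r1:Add2,r2:1,r3:7,r4:Add1,r5:5
  c7: issue MUL r1<-Mul1  regs: r0:14,r1:Mul1,r2:1,r3:7,r4:Add1,r5:5
  c8: CDB Add1=7  regs: r0:14,r1:Mul1,r2:1,r3:7,r4:7,r5:5
  c9: CDB Add2=10  regs: r0:14,r1:Mul1,r2:1,r3:7,r4:7,r5:5
  c10: -  regs: r0:14,r1:Mul1,r2:1,r3:7,r4:7,r5:5
  c11: -  regs: r0:14,r1:Mul1,r2:1,r3:7,r4:7,r5:5
  c12: CDB Mul1=49  regs: r0:14,r1:49,r2:1,r3:7,r4:7,r5:5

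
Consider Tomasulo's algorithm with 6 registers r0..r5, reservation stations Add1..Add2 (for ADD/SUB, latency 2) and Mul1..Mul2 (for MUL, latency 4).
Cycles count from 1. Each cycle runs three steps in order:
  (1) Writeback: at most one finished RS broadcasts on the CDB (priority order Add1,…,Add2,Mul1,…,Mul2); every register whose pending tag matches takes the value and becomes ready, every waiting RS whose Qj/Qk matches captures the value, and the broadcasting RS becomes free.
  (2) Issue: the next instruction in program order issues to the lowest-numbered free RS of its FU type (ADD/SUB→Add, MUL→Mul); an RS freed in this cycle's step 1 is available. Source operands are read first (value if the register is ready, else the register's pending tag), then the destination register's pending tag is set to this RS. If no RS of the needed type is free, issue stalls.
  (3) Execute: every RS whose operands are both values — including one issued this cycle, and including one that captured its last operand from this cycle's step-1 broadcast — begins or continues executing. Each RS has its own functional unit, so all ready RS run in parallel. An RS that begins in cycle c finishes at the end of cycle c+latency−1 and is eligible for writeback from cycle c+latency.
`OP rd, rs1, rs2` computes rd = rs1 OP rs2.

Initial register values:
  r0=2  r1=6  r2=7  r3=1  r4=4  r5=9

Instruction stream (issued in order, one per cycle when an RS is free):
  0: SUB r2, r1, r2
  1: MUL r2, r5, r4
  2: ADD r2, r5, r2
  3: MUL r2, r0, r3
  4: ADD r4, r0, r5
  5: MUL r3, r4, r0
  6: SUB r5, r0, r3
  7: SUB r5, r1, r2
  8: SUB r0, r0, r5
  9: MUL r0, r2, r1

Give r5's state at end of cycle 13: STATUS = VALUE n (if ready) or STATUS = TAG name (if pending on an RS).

STATUS = VALUE 4

  c1: issue SUB r2<-Add1  regs: r0:2,r1:6,r2:Add1,r3:1,r4:4,r5:9
  c2: issue MUL r2<-Mul1  regs: r0:2,r1:6,r2:Mul1,r3:1,r4:4,r5:9
  c3: CDB Add1=-1; issue ADD r2<-Add1  regs: r0:2,r1:6,r2:Add1,r3:1,r4:4,r5:9
  c4: issue MUL r2<-Mul2  regs: r0:2,r1:6,r2:Mul2,r3:1,r4:4,r5:9
  c5: issue ADD r4<-Add2  regs: r0:2,r1:6,r2:Mul2,r3:1,r4:Add2,r5:9
  c6: CDB Mul1=36; issue MUL r3<-Mul1  regs: r0:2,r1:6,r2:Mul2,r3:Mul1,r4:Add2,r5:9
  c7: CDB Add2=11; issue SUB r5<-Add2  regs: r0:2,r1:6,r2:Mul2,r3:Mul1,r4:11,r5:Add2
  c8: CDB Add1=45; issue SUB r5<-Add1  regs: r0:2,r1:6,r2:Mul2,r3:Mul1,r4:11,r5:Add1
  c9: CDB Mul2=2; stall  regs: r0:2,r1:6,r2:2,r3:Mul1,r4:11,r5:Add1
  c10: stall  regs: r0:2,r1:6,r2:2,r3:Mul1,r4:11,r5:Add1
  c11: CDB Add1=4; issue SUB r0<-Add1  regs: r0:Add1,r1:6,r2:2,r3:Mul1,r4:11,r5:4
  c12: CDB Mul1=22; issue MUL r0<-Mul1  regs: r0:Mul1,r1:6,r2:2,r3:22,r4:11,r5:4
  c13: CDB Add1=-2  regs: r0:Mul1,r1:6,r2:2,r3:22,r4:11,r5:4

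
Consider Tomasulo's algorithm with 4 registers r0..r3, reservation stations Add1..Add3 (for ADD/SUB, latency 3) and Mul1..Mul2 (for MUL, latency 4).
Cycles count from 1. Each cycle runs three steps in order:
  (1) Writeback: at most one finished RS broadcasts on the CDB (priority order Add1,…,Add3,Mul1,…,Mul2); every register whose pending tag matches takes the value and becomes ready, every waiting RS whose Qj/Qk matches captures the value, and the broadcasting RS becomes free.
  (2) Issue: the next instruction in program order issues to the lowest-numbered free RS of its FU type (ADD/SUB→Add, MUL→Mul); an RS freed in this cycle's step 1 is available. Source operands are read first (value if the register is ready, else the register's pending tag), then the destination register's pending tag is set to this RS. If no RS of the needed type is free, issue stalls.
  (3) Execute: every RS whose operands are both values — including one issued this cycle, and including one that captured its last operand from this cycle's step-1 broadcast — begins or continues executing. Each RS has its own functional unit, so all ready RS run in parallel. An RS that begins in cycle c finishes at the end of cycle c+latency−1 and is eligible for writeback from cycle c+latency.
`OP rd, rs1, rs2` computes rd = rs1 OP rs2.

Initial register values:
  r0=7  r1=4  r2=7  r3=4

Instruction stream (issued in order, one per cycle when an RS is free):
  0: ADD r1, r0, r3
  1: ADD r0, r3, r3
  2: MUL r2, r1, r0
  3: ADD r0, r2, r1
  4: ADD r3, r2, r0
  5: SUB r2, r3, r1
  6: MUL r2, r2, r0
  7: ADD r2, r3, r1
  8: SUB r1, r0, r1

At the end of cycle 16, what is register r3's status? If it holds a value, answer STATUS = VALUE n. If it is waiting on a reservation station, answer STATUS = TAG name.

STATUS = VALUE 187

c1: issue ADD r1<-Add1 | r0:7,r1:Add1,r2:7,r3:4
c2: issue ADD r0<-Add2 | r0:Add2,r1:Add1,r2:7,r3:4
c3: issue MUL r2<-Mul1 | r0:Add2,r1:Add1,r2:Mul1,r3:4
c4: CDB Add1=11; issue ADD r0<-Add1 | r0:Add1,r1:11,r2:Mul1,r3:4
c5: CDB Add2=8; issue ADD r3<-Add2 | r0:Add1,r1:11,r2:Mul1,r3:Add2
c6: issue SUB r2<-Add3 | r0:Add1,r1:11,r2:Add3,r3:Add2
c7: issue MUL r2<-Mul2 | r0:Add1,r1:11,r2:Mul2,r3:Add2
c8: stall | r0:Add1,r1:11,r2:Mul2,r3:Add2
c9: CDB Mul1=88; stall | r0:Add1,r1:11,r2:Mul2,r3:Add2
c10: stall | r0:Add1,r1:11,r2:Mul2,r3:Add2
c11: stall | r0:Add1,r1:11,r2:Mul2,r3:Add2
c12: CDB Add1=99; issue ADD r2<-Add1 | r0:99,r1:11,r2:Add1,r3:Add2
c13: stall | r0:99,r1:11,r2:Add1,r3:Add2
c14: stall | r0:99,r1:11,r2:Add1,r3:Add2
c15: CDB Add2=187; issue SUB r1<-Add2 | r0:99,r1:Add2,r2:Add1,r3:187
c16: - | r0:99,r1:Add2,r2:Add1,r3:187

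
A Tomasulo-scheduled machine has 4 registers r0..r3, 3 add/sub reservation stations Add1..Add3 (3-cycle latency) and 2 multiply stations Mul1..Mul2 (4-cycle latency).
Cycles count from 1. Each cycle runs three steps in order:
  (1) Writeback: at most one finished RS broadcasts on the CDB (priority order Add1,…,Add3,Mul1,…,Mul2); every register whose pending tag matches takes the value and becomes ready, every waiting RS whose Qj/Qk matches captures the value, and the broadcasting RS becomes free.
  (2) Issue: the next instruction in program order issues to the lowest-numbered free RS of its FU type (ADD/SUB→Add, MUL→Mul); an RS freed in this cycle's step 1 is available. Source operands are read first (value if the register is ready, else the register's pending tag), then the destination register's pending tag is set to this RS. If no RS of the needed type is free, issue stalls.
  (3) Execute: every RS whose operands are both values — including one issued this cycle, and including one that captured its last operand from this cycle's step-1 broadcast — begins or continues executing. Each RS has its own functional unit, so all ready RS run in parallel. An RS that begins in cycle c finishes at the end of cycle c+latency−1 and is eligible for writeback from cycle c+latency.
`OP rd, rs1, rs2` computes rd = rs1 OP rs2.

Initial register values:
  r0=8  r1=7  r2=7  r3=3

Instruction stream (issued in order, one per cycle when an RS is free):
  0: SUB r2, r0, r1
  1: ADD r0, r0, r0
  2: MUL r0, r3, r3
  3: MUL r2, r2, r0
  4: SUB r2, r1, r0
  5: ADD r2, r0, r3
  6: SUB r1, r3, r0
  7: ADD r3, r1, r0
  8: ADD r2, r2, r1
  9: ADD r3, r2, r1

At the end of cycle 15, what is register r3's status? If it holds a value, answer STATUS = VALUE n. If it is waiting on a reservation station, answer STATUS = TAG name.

STATUS = TAG Add3

c1: issue SUB r2<-Add1 | r0:8,r1:7,r2:Add1,r3:3
c2: issue ADD r0<-Add2 | r0:Add2,r1:7,r2:Add1,r3:3
c3: issue MUL r0<-Mul1 | r0:Mul1,r1:7,r2:Add1,r3:3
c4: CDB Add1=1; issue MUL r2<-Mul2 | r0:Mul1,r1:7,r2:Mul2,r3:3
c5: CDB Add2=16; issue SUB r2<-Add1 | r0:Mul1,r1:7,r2:Add1,r3:3
c6: issue ADD r2<-Add2 | r0:Mul1,r1:7,r2:Add2,r3:3
c7: CDB Mul1=9; issue SUB r1<-Add3 | r0:9,r1:Add3,r2:Add2,r3:3
c8: stall | r0:9,r1:Add3,r2:Add2,r3:3
c9: stall | r0:9,r1:Add3,r2:Add2,r3:3
c10: CDB Add1=-2; issue ADD r3<-Add1 | r0:9,r1:Add3,r2:Add2,r3:Add1
c11: CDB Add2=12; issue ADD r2<-Add2 | r0:9,r1:Add3,r2:Add2,r3:Add1
c12: CDB Add3=-6; issue ADD r3<-Add3 | r0:9,r1:-6,r2:Add2,r3:Add3
c13: CDB Mul2=9 | r0:9,r1:-6,r2:Add2,r3:Add3
c14: - | r0:9,r1:-6,r2:Add2,r3:Add3
c15: CDB Add1=3 | r0:9,r1:-6,r2:Add2,r3:Add3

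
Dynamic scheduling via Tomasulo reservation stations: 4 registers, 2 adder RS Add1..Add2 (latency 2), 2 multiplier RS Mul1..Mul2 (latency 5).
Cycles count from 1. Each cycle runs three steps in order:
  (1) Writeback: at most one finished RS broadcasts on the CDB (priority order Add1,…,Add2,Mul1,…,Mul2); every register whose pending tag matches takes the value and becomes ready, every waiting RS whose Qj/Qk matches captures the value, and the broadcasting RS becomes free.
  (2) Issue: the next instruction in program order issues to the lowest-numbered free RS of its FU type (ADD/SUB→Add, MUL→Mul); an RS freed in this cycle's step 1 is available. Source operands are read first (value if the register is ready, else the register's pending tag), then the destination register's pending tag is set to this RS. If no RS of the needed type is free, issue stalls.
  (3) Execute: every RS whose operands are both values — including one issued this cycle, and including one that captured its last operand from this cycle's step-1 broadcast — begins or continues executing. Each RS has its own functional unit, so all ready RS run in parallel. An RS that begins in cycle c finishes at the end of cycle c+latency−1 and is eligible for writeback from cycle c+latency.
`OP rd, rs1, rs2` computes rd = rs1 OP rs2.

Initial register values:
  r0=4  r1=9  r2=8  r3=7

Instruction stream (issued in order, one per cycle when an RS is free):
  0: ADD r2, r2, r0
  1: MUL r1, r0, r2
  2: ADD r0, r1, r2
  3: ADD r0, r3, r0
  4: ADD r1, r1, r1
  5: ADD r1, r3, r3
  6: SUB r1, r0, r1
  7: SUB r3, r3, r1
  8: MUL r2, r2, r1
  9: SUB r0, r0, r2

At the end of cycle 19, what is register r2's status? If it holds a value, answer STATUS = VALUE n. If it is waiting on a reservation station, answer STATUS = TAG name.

STATUS = TAG Mul1

c1: issue ADD r2<-Add1 | r0:4,r1:9,r2:Add1,r3:7
c2: issue MUL r1<-Mul1 | r0:4,r1:Mul1,r2:Add1,r3:7
c3: CDB Add1=12; issue ADD r0<-Add1 | r0:Add1,r1:Mul1,r2:12,r3:7
c4: issue ADD r0<-Add2 | r0:Add2,r1:Mul1,r2:12,r3:7
c5: stall | r0:Add2,r1:Mul1,r2:12,r3:7
c6: stall | r0:Add2,r1:Mul1,r2:12,r3:7
c7: stall | r0:Add2,r1:Mul1,r2:12,r3:7
c8: CDB Mul1=48; stall | r0:Add2,r1:48,r2:12,r3:7
c9: stall | r0:Add2,r1:48,r2:12,r3:7
c10: CDB Add1=60; issue ADD r1<-Add1 | r0:Add2,r1:Add1,r2:12,r3:7
c11: stall | r0:Add2,r1:Add1,r2:12,r3:7
c12: CDB Add1=96; issue ADD r1<-Add1 | r0:Add2,r1:Add1,r2:12,r3:7
c13: CDB Add2=67; issue SUB r1<-Add2 | r0:67,r1:Add2,r2:12,r3:7
c14: CDB Add1=14; issue SUB r3<-Add1 | r0:67,r1:Add2,r2:12,r3:Add1
c15: issue MUL r2<-Mul1 | r0:67,r1:Add2,r2:Mul1,r3:Add1
c16: CDB Add2=53; issue SUB r0<-Add2 | r0:Add2,r1:53,r2:Mul1,r3:Add1
c17: - | r0:Add2,r1:53,r2:Mul1,r3:Add1
c18: CDB Add1=-46 | r0:Add2,r1:53,r2:Mul1,r3:-46
c19: - | r0:Add2,r1:53,r2:Mul1,r3:-46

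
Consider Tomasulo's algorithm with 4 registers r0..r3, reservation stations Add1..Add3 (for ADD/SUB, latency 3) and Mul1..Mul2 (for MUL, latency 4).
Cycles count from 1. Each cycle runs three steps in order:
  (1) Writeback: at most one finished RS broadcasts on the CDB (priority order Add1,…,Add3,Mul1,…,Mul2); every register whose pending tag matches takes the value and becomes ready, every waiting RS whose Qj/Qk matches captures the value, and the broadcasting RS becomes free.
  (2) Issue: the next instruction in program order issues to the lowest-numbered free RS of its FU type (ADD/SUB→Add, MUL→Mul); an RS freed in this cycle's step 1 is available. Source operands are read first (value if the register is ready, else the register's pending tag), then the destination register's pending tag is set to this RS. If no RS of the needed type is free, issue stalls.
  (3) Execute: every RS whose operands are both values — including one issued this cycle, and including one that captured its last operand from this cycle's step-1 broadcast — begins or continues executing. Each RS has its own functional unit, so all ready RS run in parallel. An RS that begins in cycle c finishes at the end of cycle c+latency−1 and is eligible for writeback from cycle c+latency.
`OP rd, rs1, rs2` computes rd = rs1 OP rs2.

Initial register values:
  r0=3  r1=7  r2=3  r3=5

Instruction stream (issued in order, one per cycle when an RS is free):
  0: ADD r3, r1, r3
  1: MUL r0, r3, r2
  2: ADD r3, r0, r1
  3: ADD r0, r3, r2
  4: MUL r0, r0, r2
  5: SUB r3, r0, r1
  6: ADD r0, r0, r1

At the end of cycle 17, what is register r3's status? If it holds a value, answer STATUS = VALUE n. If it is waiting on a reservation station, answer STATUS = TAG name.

STATUS = TAG Add3

c1: issue ADD r3<-Add1 | r0:3,r1:7,r2:3,r3:Add1
c2: issue MUL r0<-Mul1 | r0:Mul1,r1:7,r2:3,r3:Add1
c3: issue ADD r3<-Add2 | r0:Mul1,r1:7,r2:3,r3:Add2
c4: CDB Add1=12; issue ADD r0<-Add1 | r0:Add1,r1:7,r2:3,r3:Add2
c5: issue MUL r0<-Mul2 | r0:Mul2,r1:7,r2:3,r3:Add2
c6: issue SUB r3<-Add3 | r0:Mul2,r1:7,r2:3,r3:Add3
c7: stall | r0:Mul2,r1:7,r2:3,r3:Add3
c8: CDB Mul1=36; stall | r0:Mul2,r1:7,r2:3,r3:Add3
c9: stall | r0:Mul2,r1:7,r2:3,r3:Add3
c10: stall | r0:Mul2,r1:7,r2:3,r3:Add3
c11: CDB Add2=43; issue ADD r0<-Add2 | r0:Add2,r1:7,r2:3,r3:Add3
c12: - | r0:Add2,r1:7,r2:3,r3:Add3
c13: - | r0:Add2,r1:7,r2:3,r3:Add3
c14: CDB Add1=46 | r0:Add2,r1:7,r2:3,r3:Add3
c15: - | r0:Add2,r1:7,r2:3,r3:Add3
c16: - | r0:Add2,r1:7,r2:3,r3:Add3
c17: - | r0:Add2,r1:7,r2:3,r3:Add3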